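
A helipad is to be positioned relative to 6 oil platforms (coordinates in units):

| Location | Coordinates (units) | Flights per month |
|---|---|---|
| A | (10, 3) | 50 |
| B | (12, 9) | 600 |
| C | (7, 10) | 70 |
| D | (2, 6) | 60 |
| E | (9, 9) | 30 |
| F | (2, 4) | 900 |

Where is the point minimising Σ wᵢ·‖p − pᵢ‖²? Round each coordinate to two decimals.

(6.07, 6.13)

The minimiser of Σwᵢ‖p−pᵢ‖² is the weighted centroid p* = (Σwᵢpᵢ)/(Σwᵢ).
Σwᵢ = 1710.
Σwᵢxᵢ = 50·10 + 600·12 + 70·7 + 60·2 + 30·9 + 900·2 = 10380.
Σwᵢyᵢ = 50·3 + 600·9 + 70·10 + 60·6 + 30·9 + 900·4 = 10480.
x* = 10380/1710 = 6.07, y* = 10480/1710 = 6.13.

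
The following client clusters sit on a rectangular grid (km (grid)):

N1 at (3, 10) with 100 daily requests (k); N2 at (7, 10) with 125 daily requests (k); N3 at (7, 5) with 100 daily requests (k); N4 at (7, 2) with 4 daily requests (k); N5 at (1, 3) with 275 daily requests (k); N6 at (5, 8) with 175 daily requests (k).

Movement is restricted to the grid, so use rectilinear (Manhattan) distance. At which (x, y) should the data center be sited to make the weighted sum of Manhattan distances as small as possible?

Manhattan distance separates: Σwᵢ(|x−xᵢ|+|y−yᵢ|) = Σwᵢ|x−xᵢ| + Σwᵢ|y−yᵢ|, so x and y are optimised independently as 1-D weighted medians.
Total weight W = 779; half = 389.5.
x-coordinate, sorted with cumulative weight:
  x=1 (N5, w=275) cum 275
  x=3 (N1, w=100) cum 375
  x=5 (N6, w=175) cum 550  ← median
  x=7 (N2, w=125) cum 675
  x=7 (N3, w=100) cum 775
  x=7 (N4, w=4) cum 779
⇒ x* = 5
y-coordinate, sorted with cumulative weight:
  y=2 (N4, w=4) cum 4
  y=3 (N5, w=275) cum 279
  y=5 (N3, w=100) cum 379
  y=8 (N6, w=175) cum 554  ← median
  y=10 (N1, w=100) cum 654
  y=10 (N2, w=125) cum 779
⇒ y* = 8

(5, 8)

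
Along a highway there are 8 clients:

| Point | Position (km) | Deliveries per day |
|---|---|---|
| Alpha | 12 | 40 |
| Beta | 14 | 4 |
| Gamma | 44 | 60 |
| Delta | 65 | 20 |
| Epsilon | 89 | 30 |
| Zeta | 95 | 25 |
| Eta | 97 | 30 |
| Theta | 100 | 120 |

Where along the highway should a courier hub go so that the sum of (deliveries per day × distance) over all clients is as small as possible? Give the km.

For a sum of weighted absolute distances on a line, the optimum is the weighted median (not the mean). Total weight W = 329; half-weight = 164.5.
Sort by position and accumulate weight:
  km 12 (Alpha, w=40) → cum 40
  km 14 (Beta, w=4) → cum 44
  km 44 (Gamma, w=60) → cum 104
  km 65 (Delta, w=20) → cum 124
  km 89 (Epsilon, w=30) → cum 154
  km 95 (Zeta, w=25) → cum 179  ≥ 164.5 → median here
  km 97 (Eta, w=30) → cum 209
  km 100 (Theta, w=120) → cum 329
Optimal location: km 95.

x = 95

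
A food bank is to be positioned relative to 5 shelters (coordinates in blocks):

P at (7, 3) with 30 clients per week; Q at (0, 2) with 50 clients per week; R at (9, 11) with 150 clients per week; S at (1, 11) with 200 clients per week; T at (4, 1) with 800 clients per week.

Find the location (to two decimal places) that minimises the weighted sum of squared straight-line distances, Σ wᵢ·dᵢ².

The minimiser of Σwᵢ‖p−pᵢ‖² is the weighted centroid p* = (Σwᵢpᵢ)/(Σwᵢ).
Σwᵢ = 1230.
Σwᵢxᵢ = 30·7 + 50·0 + 150·9 + 200·1 + 800·4 = 4960.
Σwᵢyᵢ = 30·3 + 50·2 + 150·11 + 200·11 + 800·1 = 4840.
x* = 4960/1230 = 4.03, y* = 4840/1230 = 3.93.

(4.03, 3.93)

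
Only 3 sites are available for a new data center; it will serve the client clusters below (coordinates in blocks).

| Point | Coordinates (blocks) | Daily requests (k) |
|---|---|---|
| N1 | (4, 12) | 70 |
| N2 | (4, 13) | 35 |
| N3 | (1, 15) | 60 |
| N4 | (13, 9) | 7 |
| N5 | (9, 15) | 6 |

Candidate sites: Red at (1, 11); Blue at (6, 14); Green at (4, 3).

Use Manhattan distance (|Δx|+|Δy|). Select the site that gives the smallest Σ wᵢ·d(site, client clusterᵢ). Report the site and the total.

Total weighted distance at each candidate:
  Red (1, 11): total = 865
  Blue (6, 14): total = 853
  Green (4, 3): total = 2087
Minimum is at Blue with total 853 blocks.

Blue, total 853 blocks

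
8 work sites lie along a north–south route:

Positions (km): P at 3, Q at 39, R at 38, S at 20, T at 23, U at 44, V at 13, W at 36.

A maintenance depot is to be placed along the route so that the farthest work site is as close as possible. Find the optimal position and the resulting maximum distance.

The 1-center on a line is the midpoint of the two extreme points: leftmost at 3, rightmost at 44.
Optimal location = (3 + 44)/2 = 23.5; maximum distance = (44 − 3)/2 = 20.5.

location 23.5, max distance 20.5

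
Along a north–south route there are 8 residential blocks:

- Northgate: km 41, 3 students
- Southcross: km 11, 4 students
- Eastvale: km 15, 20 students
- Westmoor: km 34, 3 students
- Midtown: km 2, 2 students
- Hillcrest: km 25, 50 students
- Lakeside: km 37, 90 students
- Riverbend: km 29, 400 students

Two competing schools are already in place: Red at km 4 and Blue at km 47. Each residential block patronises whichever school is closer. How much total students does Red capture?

76

The indifferent point is the midpoint (4+47)/2 = 25.5; residential blocks left of it (closer to Red at 4) go to Red, those right go to Blue.
  Midtown at 2 (w=2) → Red
  Southcross at 11 (w=4) → Red
  Eastvale at 15 (w=20) → Red
  Hillcrest at 25 (w=50) → Red
  Riverbend at 29 (w=400) → Blue
  Westmoor at 34 (w=3) → Blue
  Lakeside at 37 (w=90) → Blue
  Northgate at 41 (w=3) → Blue
Red captures 76; Blue captures 496.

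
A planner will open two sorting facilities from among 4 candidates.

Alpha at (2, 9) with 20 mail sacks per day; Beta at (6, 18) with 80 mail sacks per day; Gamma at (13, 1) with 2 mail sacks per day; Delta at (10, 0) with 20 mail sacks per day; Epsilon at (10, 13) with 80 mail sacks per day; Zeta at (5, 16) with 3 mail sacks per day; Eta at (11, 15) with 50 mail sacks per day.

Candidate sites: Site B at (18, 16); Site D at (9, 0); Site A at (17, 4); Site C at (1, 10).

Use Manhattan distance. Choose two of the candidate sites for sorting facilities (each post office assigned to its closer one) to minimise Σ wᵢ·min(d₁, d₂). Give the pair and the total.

{Site B, Site D}, total 2789

Evaluate every pair (each demand assigned to the nearer of the two):
  {Site B, Site D}: total = 2789
  {Site B, Site C}: total = 2810
  {Site D, Site C}: total = 2850
  {Site A, Site C}: total = 3054
  {Site B, Site A}: total = 3073
  {Site D, Site A}: total = 4060
Best pair: {Site B, Site D} with total 2789.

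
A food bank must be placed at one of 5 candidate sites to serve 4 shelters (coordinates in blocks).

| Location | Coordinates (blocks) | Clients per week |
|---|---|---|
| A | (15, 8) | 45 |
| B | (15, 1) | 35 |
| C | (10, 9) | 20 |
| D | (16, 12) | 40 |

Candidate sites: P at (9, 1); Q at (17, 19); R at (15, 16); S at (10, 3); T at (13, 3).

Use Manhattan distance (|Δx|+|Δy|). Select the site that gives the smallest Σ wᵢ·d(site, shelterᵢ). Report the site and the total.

Total weighted distance at each candidate:
  P (9, 1): total = 1695
  Q (17, 19): total = 1945
  R (15, 16): total = 1325
  S (10, 3): total = 1415
  T (13, 3): total = 1115
Minimum is at T with total 1115 blocks.

T, total 1115 blocks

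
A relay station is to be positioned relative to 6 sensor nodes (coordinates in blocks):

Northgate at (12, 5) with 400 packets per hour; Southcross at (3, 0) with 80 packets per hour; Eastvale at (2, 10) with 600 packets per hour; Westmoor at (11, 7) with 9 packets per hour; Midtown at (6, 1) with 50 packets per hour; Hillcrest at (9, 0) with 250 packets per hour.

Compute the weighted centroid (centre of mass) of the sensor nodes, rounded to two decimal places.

The minimiser of Σwᵢ‖p−pᵢ‖² is the weighted centroid p* = (Σwᵢpᵢ)/(Σwᵢ).
Σwᵢ = 1389.
Σwᵢxᵢ = 400·12 + 80·3 + 600·2 + 9·11 + 50·6 + 250·9 = 8889.
Σwᵢyᵢ = 400·5 + 80·0 + 600·10 + 9·7 + 50·1 + 250·0 = 8113.
x* = 8889/1389 = 6.40, y* = 8113/1389 = 5.84.

(6.40, 5.84)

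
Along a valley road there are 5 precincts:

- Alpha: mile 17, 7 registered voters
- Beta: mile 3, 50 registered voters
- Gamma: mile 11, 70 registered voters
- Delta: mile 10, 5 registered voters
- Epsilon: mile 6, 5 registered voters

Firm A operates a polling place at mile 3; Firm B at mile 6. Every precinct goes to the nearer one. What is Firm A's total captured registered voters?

50

The indifferent point is the midpoint (3+6)/2 = 4.5; precincts left of it (closer to Firm A at 3) go to Firm A, those right go to Firm B.
  Beta at 3 (w=50) → Firm A
  Epsilon at 6 (w=5) → Firm B
  Delta at 10 (w=5) → Firm B
  Gamma at 11 (w=70) → Firm B
  Alpha at 17 (w=7) → Firm B
Firm A captures 50; Firm B captures 87.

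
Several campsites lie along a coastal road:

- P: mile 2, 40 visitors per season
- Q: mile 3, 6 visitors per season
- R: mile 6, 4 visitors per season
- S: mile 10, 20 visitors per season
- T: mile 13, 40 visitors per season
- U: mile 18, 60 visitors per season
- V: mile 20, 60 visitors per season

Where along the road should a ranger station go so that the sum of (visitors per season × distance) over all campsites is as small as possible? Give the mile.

For a sum of weighted absolute distances on a line, the optimum is the weighted median (not the mean). Total weight W = 230; half-weight = 115.
Sort by position and accumulate weight:
  mile 2 (P, w=40) → cum 40
  mile 3 (Q, w=6) → cum 46
  mile 6 (R, w=4) → cum 50
  mile 10 (S, w=20) → cum 70
  mile 13 (T, w=40) → cum 110
  mile 18 (U, w=60) → cum 170  ≥ 115 → median here
  mile 20 (V, w=60) → cum 230
Optimal location: mile 18.

x = 18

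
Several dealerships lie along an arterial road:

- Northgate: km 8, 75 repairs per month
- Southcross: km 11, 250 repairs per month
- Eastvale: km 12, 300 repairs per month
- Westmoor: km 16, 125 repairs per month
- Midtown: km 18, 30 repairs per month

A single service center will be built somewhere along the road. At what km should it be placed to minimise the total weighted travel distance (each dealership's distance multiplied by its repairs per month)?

For a sum of weighted absolute distances on a line, the optimum is the weighted median (not the mean). Total weight W = 780; half-weight = 390.
Sort by position and accumulate weight:
  km 8 (Northgate, w=75) → cum 75
  km 11 (Southcross, w=250) → cum 325
  km 12 (Eastvale, w=300) → cum 625  ≥ 390 → median here
  km 16 (Westmoor, w=125) → cum 750
  km 18 (Midtown, w=30) → cum 780
Optimal location: km 12.

x = 12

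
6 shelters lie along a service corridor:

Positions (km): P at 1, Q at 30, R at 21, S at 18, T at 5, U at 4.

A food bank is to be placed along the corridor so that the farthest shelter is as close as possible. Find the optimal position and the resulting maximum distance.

The 1-center on a line is the midpoint of the two extreme points: leftmost at 1, rightmost at 30.
Optimal location = (1 + 30)/2 = 15.5; maximum distance = (30 − 1)/2 = 14.5.

location 15.5, max distance 14.5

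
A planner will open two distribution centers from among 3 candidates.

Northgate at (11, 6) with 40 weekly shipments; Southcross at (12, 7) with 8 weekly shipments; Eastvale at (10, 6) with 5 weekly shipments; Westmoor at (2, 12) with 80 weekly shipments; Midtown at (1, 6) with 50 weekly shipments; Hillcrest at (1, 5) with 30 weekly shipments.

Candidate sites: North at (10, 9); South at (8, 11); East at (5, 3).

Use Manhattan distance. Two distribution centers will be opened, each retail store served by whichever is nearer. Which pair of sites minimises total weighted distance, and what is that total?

{South, East}, total 1509

Evaluate every pair (each demand assigned to the nearer of the two):
  {South, East}: total = 1509
  {North, East}: total = 1617
  {North, South}: total = 1757
Best pair: {South, East} with total 1509.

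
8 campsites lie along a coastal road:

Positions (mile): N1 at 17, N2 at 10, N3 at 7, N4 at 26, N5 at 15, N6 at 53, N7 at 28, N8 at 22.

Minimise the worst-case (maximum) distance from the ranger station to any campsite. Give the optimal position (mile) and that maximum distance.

The 1-center on a line is the midpoint of the two extreme points: leftmost at 7, rightmost at 53.
Optimal location = (7 + 53)/2 = 30; maximum distance = (53 − 7)/2 = 23.

location 30, max distance 23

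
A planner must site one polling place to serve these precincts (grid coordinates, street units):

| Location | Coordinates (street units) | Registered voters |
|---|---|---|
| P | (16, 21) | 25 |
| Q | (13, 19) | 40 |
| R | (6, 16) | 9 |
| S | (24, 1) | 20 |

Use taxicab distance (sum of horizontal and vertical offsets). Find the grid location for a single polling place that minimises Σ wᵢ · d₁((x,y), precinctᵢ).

(13, 19)

Manhattan distance separates: Σwᵢ(|x−xᵢ|+|y−yᵢ|) = Σwᵢ|x−xᵢ| + Σwᵢ|y−yᵢ|, so x and y are optimised independently as 1-D weighted medians.
Total weight W = 94; half = 47.
x-coordinate, sorted with cumulative weight:
  x=6 (R, w=9) cum 9
  x=13 (Q, w=40) cum 49  ← median
  x=16 (P, w=25) cum 74
  x=24 (S, w=20) cum 94
⇒ x* = 13
y-coordinate, sorted with cumulative weight:
  y=1 (S, w=20) cum 20
  y=16 (R, w=9) cum 29
  y=19 (Q, w=40) cum 69  ← median
  y=21 (P, w=25) cum 94
⇒ y* = 19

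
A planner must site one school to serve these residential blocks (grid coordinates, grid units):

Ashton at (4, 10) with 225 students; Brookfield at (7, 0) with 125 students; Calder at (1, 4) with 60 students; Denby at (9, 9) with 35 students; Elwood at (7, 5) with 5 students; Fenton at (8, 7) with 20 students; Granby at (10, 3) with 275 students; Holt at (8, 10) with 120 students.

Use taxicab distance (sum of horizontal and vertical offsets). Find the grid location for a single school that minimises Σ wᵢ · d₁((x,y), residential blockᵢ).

Manhattan distance separates: Σwᵢ(|x−xᵢ|+|y−yᵢ|) = Σwᵢ|x−xᵢ| + Σwᵢ|y−yᵢ|, so x and y are optimised independently as 1-D weighted medians.
Total weight W = 865; half = 432.5.
x-coordinate, sorted with cumulative weight:
  x=1 (Calder, w=60) cum 60
  x=4 (Ashton, w=225) cum 285
  x=7 (Brookfield, w=125) cum 410
  x=7 (Elwood, w=5) cum 415
  x=8 (Fenton, w=20) cum 435  ← median
  x=8 (Holt, w=120) cum 555
  x=9 (Denby, w=35) cum 590
  x=10 (Granby, w=275) cum 865
⇒ x* = 8
y-coordinate, sorted with cumulative weight:
  y=0 (Brookfield, w=125) cum 125
  y=3 (Granby, w=275) cum 400
  y=4 (Calder, w=60) cum 460  ← median
  y=5 (Elwood, w=5) cum 465
  y=7 (Fenton, w=20) cum 485
  y=9 (Denby, w=35) cum 520
  y=10 (Ashton, w=225) cum 745
  y=10 (Holt, w=120) cum 865
⇒ y* = 4

(8, 4)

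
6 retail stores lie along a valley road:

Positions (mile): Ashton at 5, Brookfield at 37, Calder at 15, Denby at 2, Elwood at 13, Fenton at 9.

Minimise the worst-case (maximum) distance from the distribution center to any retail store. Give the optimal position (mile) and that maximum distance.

The 1-center on a line is the midpoint of the two extreme points: leftmost at 2, rightmost at 37.
Optimal location = (2 + 37)/2 = 19.5; maximum distance = (37 − 2)/2 = 17.5.

location 19.5, max distance 17.5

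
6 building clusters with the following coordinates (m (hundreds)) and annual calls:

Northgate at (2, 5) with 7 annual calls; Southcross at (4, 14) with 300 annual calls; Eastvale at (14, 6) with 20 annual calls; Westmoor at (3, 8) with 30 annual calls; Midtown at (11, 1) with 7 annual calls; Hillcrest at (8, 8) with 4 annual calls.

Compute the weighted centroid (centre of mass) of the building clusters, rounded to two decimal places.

The minimiser of Σwᵢ‖p−pᵢ‖² is the weighted centroid p* = (Σwᵢpᵢ)/(Σwᵢ).
Σwᵢ = 368.
Σwᵢxᵢ = 7·2 + 300·4 + 20·14 + 30·3 + 7·11 + 4·8 = 1693.
Σwᵢyᵢ = 7·5 + 300·14 + 20·6 + 30·8 + 7·1 + 4·8 = 4634.
x* = 1693/368 = 4.60, y* = 4634/368 = 12.59.

(4.60, 12.59)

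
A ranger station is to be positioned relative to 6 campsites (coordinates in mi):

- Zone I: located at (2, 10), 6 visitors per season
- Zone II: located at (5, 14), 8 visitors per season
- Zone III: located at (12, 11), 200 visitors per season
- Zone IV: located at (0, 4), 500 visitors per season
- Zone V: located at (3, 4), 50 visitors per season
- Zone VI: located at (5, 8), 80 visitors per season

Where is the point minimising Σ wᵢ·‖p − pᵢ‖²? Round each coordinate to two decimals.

The minimiser of Σwᵢ‖p−pᵢ‖² is the weighted centroid p* = (Σwᵢpᵢ)/(Σwᵢ).
Σwᵢ = 844.
Σwᵢxᵢ = 6·2 + 8·5 + 200·12 + 500·0 + 50·3 + 80·5 = 3002.
Σwᵢyᵢ = 6·10 + 8·14 + 200·11 + 500·4 + 50·4 + 80·8 = 5212.
x* = 3002/844 = 3.56, y* = 5212/844 = 6.18.

(3.56, 6.18)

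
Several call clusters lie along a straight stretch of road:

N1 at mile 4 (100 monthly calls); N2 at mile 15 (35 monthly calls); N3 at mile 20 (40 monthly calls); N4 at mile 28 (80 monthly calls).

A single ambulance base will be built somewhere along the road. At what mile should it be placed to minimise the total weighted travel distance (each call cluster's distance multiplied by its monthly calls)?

For a sum of weighted absolute distances on a line, the optimum is the weighted median (not the mean). Total weight W = 255; half-weight = 127.5.
Sort by position and accumulate weight:
  mile 4 (N1, w=100) → cum 100
  mile 15 (N2, w=35) → cum 135  ≥ 127.5 → median here
  mile 20 (N3, w=40) → cum 175
  mile 28 (N4, w=80) → cum 255
Optimal location: mile 15.

x = 15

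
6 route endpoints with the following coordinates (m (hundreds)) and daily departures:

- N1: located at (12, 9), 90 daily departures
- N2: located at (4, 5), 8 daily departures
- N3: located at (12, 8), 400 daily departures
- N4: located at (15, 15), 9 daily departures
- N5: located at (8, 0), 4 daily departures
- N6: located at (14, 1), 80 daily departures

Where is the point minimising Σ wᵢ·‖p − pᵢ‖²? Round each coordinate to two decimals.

The minimiser of Σwᵢ‖p−pᵢ‖² is the weighted centroid p* = (Σwᵢpᵢ)/(Σwᵢ).
Σwᵢ = 591.
Σwᵢxᵢ = 90·12 + 8·4 + 400·12 + 9·15 + 4·8 + 80·14 = 7199.
Σwᵢyᵢ = 90·9 + 8·5 + 400·8 + 9·15 + 4·0 + 80·1 = 4265.
x* = 7199/591 = 12.18, y* = 4265/591 = 7.22.

(12.18, 7.22)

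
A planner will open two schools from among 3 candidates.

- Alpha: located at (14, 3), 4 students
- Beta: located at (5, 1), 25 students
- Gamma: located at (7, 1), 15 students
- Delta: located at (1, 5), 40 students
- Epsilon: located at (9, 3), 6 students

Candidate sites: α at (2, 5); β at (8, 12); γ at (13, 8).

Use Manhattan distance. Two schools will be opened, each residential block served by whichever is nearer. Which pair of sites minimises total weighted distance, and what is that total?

Evaluate every pair (each demand assigned to the nearer of the two):
  {α, γ}: total = 428
  {α, β}: total = 460
  {β, γ}: total = 1168
Best pair: {α, γ} with total 428.

{α, γ}, total 428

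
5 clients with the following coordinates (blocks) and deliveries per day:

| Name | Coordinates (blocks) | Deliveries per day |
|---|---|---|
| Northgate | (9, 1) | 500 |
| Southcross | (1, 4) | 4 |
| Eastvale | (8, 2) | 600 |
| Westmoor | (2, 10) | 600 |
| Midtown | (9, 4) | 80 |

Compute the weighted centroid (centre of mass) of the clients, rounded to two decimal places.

(6.29, 4.50)

The minimiser of Σwᵢ‖p−pᵢ‖² is the weighted centroid p* = (Σwᵢpᵢ)/(Σwᵢ).
Σwᵢ = 1784.
Σwᵢxᵢ = 500·9 + 4·1 + 600·8 + 600·2 + 80·9 = 11224.
Σwᵢyᵢ = 500·1 + 4·4 + 600·2 + 600·10 + 80·4 = 8036.
x* = 11224/1784 = 6.29, y* = 8036/1784 = 4.50.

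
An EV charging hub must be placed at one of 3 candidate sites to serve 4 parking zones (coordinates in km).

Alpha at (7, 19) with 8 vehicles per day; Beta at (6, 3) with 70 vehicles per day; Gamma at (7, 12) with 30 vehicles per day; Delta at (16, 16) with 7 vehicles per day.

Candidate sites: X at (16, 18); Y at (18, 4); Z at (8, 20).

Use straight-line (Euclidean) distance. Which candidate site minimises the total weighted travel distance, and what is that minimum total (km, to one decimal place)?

Y, total 1484.9 km

Total weighted distance at each candidate:
  X (16, 18): total = 1672.9
  Y (18, 4): total = 1484.9
  Z (8, 20): total = 1514.0
Minimum is at Y with total 1484.9 km.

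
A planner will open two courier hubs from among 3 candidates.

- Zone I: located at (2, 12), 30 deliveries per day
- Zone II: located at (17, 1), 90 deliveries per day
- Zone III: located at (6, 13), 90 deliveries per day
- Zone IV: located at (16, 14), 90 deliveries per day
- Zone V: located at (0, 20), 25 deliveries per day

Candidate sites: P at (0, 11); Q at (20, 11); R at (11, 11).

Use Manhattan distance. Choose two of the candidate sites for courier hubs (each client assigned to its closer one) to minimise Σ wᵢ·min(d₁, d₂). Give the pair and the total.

Evaluate every pair (each demand assigned to the nearer of the two):
  {P, Q}: total = 2835
  {P, R}: total = 3105
  {Q, R}: total = 3230
Best pair: {P, Q} with total 2835.

{P, Q}, total 2835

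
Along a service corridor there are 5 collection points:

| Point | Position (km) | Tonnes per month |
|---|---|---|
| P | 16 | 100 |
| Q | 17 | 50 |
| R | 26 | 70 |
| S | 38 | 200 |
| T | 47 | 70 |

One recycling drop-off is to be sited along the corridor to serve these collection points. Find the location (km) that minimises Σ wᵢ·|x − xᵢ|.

For a sum of weighted absolute distances on a line, the optimum is the weighted median (not the mean). Total weight W = 490; half-weight = 245.
Sort by position and accumulate weight:
  km 16 (P, w=100) → cum 100
  km 17 (Q, w=50) → cum 150
  km 26 (R, w=70) → cum 220
  km 38 (S, w=200) → cum 420  ≥ 245 → median here
  km 47 (T, w=70) → cum 490
Optimal location: km 38.

x = 38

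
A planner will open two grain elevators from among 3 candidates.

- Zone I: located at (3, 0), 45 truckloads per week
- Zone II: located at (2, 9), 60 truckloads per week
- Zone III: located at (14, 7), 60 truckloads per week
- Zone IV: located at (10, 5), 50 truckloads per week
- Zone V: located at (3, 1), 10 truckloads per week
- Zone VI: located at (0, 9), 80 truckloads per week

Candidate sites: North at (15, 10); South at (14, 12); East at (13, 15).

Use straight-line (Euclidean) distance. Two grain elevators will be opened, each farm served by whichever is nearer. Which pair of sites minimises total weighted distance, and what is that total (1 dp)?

Evaluate every pair (each demand assigned to the nearer of the two):
  {North, South}: total = 3283.8
  {North, East}: total = 3293.4
  {South, East}: total = 3478.8
Best pair: {North, South} with total 3283.8.

{North, South}, total 3283.8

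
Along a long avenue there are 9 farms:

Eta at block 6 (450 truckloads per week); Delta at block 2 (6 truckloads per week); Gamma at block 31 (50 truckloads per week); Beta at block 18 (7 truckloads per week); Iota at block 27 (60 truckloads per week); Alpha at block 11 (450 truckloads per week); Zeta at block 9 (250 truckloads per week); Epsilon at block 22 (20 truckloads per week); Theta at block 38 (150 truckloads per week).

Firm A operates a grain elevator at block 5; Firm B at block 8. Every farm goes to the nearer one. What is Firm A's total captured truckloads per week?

456

The indifferent point is the midpoint (5+8)/2 = 6.5; farms left of it (closer to Firm A at 5) go to Firm A, those right go to Firm B.
  Delta at 2 (w=6) → Firm A
  Eta at 6 (w=450) → Firm A
  Zeta at 9 (w=250) → Firm B
  Alpha at 11 (w=450) → Firm B
  Beta at 18 (w=7) → Firm B
  Epsilon at 22 (w=20) → Firm B
  Iota at 27 (w=60) → Firm B
  Gamma at 31 (w=50) → Firm B
  Theta at 38 (w=150) → Firm B
Firm A captures 456; Firm B captures 987.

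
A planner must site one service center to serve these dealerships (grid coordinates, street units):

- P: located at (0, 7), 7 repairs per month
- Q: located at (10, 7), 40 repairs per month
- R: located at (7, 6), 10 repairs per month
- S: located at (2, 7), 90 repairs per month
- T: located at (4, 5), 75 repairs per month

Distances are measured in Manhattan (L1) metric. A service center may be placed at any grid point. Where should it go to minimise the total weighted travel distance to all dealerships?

Manhattan distance separates: Σwᵢ(|x−xᵢ|+|y−yᵢ|) = Σwᵢ|x−xᵢ| + Σwᵢ|y−yᵢ|, so x and y are optimised independently as 1-D weighted medians.
Total weight W = 222; half = 111.
x-coordinate, sorted with cumulative weight:
  x=0 (P, w=7) cum 7
  x=2 (S, w=90) cum 97
  x=4 (T, w=75) cum 172  ← median
  x=7 (R, w=10) cum 182
  x=10 (Q, w=40) cum 222
⇒ x* = 4
y-coordinate, sorted with cumulative weight:
  y=5 (T, w=75) cum 75
  y=6 (R, w=10) cum 85
  y=7 (P, w=7) cum 92
  y=7 (Q, w=40) cum 132  ← median
  y=7 (S, w=90) cum 222
⇒ y* = 7

(4, 7)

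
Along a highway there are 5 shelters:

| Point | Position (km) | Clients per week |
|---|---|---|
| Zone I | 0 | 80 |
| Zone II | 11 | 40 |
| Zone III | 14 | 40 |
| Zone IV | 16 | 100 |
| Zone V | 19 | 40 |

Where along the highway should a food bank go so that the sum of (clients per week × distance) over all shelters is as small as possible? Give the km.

For a sum of weighted absolute distances on a line, the optimum is the weighted median (not the mean). Total weight W = 300; half-weight = 150.
Sort by position and accumulate weight:
  km 0 (Zone I, w=80) → cum 80
  km 11 (Zone II, w=40) → cum 120
  km 14 (Zone III, w=40) → cum 160  ≥ 150 → median here
  km 16 (Zone IV, w=100) → cum 260
  km 19 (Zone V, w=40) → cum 300
Optimal location: km 14.

x = 14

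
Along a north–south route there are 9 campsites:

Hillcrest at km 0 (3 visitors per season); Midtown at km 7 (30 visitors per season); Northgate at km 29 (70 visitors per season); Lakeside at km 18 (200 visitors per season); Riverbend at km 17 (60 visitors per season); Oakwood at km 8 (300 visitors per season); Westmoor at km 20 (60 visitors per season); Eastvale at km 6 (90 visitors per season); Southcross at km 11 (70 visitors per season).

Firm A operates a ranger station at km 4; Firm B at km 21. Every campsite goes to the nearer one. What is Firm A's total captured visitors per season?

The indifferent point is the midpoint (4+21)/2 = 12.5; campsites left of it (closer to Firm A at 4) go to Firm A, those right go to Firm B.
  Hillcrest at 0 (w=3) → Firm A
  Eastvale at 6 (w=90) → Firm A
  Midtown at 7 (w=30) → Firm A
  Oakwood at 8 (w=300) → Firm A
  Southcross at 11 (w=70) → Firm A
  Riverbend at 17 (w=60) → Firm B
  Lakeside at 18 (w=200) → Firm B
  Westmoor at 20 (w=60) → Firm B
  Northgate at 29 (w=70) → Firm B
Firm A captures 493; Firm B captures 390.

493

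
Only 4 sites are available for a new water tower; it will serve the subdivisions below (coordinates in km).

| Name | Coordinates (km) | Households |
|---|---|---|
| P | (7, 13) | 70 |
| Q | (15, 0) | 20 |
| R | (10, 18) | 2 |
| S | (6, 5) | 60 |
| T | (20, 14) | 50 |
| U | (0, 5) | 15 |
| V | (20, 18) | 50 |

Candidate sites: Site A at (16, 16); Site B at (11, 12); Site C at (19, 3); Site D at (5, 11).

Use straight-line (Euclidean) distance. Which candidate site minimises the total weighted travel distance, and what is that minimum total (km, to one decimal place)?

Site B, total 2267.3 km

Total weighted distance at each candidate:
  Site A (16, 16): total = 2627.8
  Site B (11, 12): total = 2267.3
  Site C (19, 3): total = 3608.1
  Site D (5, 11): total = 2587.1
Minimum is at Site B with total 2267.3 km.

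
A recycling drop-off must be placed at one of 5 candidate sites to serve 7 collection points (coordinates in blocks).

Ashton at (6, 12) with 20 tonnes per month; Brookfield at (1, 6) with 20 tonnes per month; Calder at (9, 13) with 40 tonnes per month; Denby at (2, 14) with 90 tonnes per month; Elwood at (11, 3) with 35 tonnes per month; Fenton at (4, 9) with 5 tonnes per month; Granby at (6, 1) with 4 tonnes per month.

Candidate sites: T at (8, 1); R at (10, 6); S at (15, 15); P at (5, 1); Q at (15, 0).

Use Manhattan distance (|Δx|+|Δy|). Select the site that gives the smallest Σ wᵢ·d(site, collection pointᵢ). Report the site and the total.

Total weighted distance at each candidate:
  T (8, 1): total = 2973
  R (10, 6): total = 2361
  S (15, 15): total = 3017
  P (5, 1): total = 2829
  Q (15, 0): total = 4395
Minimum is at R with total 2361 blocks.

R, total 2361 blocks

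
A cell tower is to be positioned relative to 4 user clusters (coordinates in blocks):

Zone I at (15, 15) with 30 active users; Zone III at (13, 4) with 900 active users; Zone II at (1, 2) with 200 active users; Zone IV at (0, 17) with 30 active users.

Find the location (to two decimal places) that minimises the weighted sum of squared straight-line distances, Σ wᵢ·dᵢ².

(10.65, 4.28)

The minimiser of Σwᵢ‖p−pᵢ‖² is the weighted centroid p* = (Σwᵢpᵢ)/(Σwᵢ).
Σwᵢ = 1160.
Σwᵢxᵢ = 30·15 + 900·13 + 200·1 + 30·0 = 12350.
Σwᵢyᵢ = 30·15 + 900·4 + 200·2 + 30·17 = 4960.
x* = 12350/1160 = 10.65, y* = 4960/1160 = 4.28.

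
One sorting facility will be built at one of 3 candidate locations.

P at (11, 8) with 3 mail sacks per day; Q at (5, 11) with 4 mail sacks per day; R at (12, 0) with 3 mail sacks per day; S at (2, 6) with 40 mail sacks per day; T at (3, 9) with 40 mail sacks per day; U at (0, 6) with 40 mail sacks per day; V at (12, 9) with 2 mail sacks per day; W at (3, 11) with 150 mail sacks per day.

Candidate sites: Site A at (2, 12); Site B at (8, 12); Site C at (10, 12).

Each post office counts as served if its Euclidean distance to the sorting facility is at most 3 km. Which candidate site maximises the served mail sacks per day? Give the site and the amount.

Coverage radius r = 3 km; a point is covered iff (Δx)²+(Δy)² ≤ 3² = 9.
  Site A (2, 12): covers {W} → 150
  Site B (8, 12): covers {none} → 0
  Site C (10, 12): covers {none} → 0
Maximum coverage at Site A: 150 mail sacks per day.

Site A, covering 150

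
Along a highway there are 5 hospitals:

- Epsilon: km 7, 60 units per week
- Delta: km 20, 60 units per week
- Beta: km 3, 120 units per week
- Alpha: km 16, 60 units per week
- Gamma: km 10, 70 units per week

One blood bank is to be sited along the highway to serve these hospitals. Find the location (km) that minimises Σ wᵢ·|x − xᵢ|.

x = 10

For a sum of weighted absolute distances on a line, the optimum is the weighted median (not the mean). Total weight W = 370; half-weight = 185.
Sort by position and accumulate weight:
  km 3 (Beta, w=120) → cum 120
  km 7 (Epsilon, w=60) → cum 180
  km 10 (Gamma, w=70) → cum 250  ≥ 185 → median here
  km 16 (Alpha, w=60) → cum 310
  km 20 (Delta, w=60) → cum 370
Optimal location: km 10.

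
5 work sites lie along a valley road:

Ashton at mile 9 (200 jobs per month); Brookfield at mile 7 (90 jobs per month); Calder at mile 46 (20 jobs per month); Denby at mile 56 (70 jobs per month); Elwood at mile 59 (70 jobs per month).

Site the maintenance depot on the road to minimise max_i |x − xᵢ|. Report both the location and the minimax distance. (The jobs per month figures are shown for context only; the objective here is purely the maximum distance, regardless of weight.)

location 33, max distance 26

The 1-center on a line is the midpoint of the two extreme points: leftmost at 7, rightmost at 59.
Optimal location = (7 + 59)/2 = 33; maximum distance = (59 − 7)/2 = 26.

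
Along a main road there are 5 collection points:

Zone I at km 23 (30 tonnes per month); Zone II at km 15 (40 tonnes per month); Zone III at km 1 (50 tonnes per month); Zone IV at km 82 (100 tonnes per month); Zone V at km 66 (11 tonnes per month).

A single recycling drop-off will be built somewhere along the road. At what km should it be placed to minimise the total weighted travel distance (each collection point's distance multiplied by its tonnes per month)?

For a sum of weighted absolute distances on a line, the optimum is the weighted median (not the mean). Total weight W = 231; half-weight = 115.5.
Sort by position and accumulate weight:
  km 1 (Zone III, w=50) → cum 50
  km 15 (Zone II, w=40) → cum 90
  km 23 (Zone I, w=30) → cum 120  ≥ 115.5 → median here
  km 66 (Zone V, w=11) → cum 131
  km 82 (Zone IV, w=100) → cum 231
Optimal location: km 23.

x = 23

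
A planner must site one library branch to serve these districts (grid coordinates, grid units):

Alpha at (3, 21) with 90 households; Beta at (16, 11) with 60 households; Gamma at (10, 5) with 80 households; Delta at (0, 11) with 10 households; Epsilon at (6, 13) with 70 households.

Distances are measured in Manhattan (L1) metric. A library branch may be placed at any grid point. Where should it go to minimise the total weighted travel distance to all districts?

Manhattan distance separates: Σwᵢ(|x−xᵢ|+|y−yᵢ|) = Σwᵢ|x−xᵢ| + Σwᵢ|y−yᵢ|, so x and y are optimised independently as 1-D weighted medians.
Total weight W = 310; half = 155.
x-coordinate, sorted with cumulative weight:
  x=0 (Delta, w=10) cum 10
  x=3 (Alpha, w=90) cum 100
  x=6 (Epsilon, w=70) cum 170  ← median
  x=10 (Gamma, w=80) cum 250
  x=16 (Beta, w=60) cum 310
⇒ x* = 6
y-coordinate, sorted with cumulative weight:
  y=5 (Gamma, w=80) cum 80
  y=11 (Beta, w=60) cum 140
  y=11 (Delta, w=10) cum 150
  y=13 (Epsilon, w=70) cum 220  ← median
  y=21 (Alpha, w=90) cum 310
⇒ y* = 13

(6, 13)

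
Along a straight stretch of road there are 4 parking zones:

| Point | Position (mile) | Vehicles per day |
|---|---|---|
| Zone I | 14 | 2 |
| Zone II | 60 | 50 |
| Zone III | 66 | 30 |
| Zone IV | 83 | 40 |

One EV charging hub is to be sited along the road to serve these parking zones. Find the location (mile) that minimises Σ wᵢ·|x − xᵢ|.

x = 66

For a sum of weighted absolute distances on a line, the optimum is the weighted median (not the mean). Total weight W = 122; half-weight = 61.
Sort by position and accumulate weight:
  mile 14 (Zone I, w=2) → cum 2
  mile 60 (Zone II, w=50) → cum 52
  mile 66 (Zone III, w=30) → cum 82  ≥ 61 → median here
  mile 83 (Zone IV, w=40) → cum 122
Optimal location: mile 66.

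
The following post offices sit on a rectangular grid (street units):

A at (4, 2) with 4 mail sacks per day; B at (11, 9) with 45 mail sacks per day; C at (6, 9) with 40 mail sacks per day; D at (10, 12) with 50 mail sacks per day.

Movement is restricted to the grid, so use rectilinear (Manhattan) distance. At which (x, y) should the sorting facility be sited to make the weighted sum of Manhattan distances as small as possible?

Manhattan distance separates: Σwᵢ(|x−xᵢ|+|y−yᵢ|) = Σwᵢ|x−xᵢ| + Σwᵢ|y−yᵢ|, so x and y are optimised independently as 1-D weighted medians.
Total weight W = 139; half = 69.5.
x-coordinate, sorted with cumulative weight:
  x=4 (A, w=4) cum 4
  x=6 (C, w=40) cum 44
  x=10 (D, w=50) cum 94  ← median
  x=11 (B, w=45) cum 139
⇒ x* = 10
y-coordinate, sorted with cumulative weight:
  y=2 (A, w=4) cum 4
  y=9 (B, w=45) cum 49
  y=9 (C, w=40) cum 89  ← median
  y=12 (D, w=50) cum 139
⇒ y* = 9

(10, 9)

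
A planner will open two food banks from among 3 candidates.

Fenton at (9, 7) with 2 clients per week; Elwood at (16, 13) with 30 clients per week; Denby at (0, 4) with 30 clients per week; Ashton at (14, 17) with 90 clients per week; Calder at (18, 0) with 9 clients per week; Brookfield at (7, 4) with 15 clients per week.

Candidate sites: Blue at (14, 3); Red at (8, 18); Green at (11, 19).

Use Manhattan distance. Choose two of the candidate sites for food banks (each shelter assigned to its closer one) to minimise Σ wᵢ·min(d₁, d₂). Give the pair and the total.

{Blue, Green}, total 1431

Evaluate every pair (each demand assigned to the nearer of the two):
  {Blue, Green}: total = 1431
  {Blue, Red}: total = 1641
  {Red, Green}: total = 1923
Best pair: {Blue, Green} with total 1431.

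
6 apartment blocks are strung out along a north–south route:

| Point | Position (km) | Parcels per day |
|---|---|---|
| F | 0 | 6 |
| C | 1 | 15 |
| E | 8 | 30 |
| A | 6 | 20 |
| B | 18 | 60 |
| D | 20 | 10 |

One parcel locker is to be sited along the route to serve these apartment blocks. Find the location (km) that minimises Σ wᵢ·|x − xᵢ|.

x = 8

For a sum of weighted absolute distances on a line, the optimum is the weighted median (not the mean). Total weight W = 141; half-weight = 70.5.
Sort by position and accumulate weight:
  km 0 (F, w=6) → cum 6
  km 1 (C, w=15) → cum 21
  km 6 (A, w=20) → cum 41
  km 8 (E, w=30) → cum 71  ≥ 70.5 → median here
  km 18 (B, w=60) → cum 131
  km 20 (D, w=10) → cum 141
Optimal location: km 8.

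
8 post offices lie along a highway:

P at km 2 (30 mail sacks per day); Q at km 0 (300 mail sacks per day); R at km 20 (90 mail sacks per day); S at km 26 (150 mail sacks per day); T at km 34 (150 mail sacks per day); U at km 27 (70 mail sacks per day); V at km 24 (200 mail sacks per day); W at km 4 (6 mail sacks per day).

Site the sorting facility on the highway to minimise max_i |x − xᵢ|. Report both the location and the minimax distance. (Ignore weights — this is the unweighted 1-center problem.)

The 1-center on a line is the midpoint of the two extreme points: leftmost at 0, rightmost at 34.
Optimal location = (0 + 34)/2 = 17; maximum distance = (34 − 0)/2 = 17.

location 17, max distance 17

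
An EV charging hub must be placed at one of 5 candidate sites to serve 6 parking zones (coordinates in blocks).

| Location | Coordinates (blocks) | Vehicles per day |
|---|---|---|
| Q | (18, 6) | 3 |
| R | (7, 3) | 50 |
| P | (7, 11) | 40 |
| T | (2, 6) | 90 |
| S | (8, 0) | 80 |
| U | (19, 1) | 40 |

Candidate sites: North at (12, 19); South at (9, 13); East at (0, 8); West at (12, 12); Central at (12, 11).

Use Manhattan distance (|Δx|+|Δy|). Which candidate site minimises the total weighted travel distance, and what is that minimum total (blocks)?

Total weighted distance at each candidate:
  North (12, 19): total = 6537
  South (9, 13): total = 4068
  East (0, 8): total = 3740
  West (12, 12): total = 4416
  Central (12, 11): total = 4113
Minimum is at East with total 3740 blocks.

East, total 3740 blocks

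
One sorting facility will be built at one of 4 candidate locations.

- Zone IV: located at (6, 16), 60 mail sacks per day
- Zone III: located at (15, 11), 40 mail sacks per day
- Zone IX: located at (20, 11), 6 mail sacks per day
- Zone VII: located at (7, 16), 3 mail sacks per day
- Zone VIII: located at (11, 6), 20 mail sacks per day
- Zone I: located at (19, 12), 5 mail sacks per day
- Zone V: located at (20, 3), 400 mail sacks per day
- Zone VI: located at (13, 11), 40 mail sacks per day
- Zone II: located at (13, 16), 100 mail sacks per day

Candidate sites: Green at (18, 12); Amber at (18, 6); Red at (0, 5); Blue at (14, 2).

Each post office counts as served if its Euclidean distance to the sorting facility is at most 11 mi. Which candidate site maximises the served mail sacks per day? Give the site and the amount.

Coverage radius r = 11 mi; a point is covered iff (Δx)²+(Δy)² ≤ 11² = 121.
  Green (18, 12): covers {Zone III, Zone IX, Zone VIII, Zone I, Zone V, Zone VI, Zone II} → 611
  Amber (18, 6): covers {Zone III, Zone IX, Zone VIII, Zone I, Zone V, Zone VI} → 511
  Red (0, 5): covers {none} → 0
  Blue (14, 2): covers {Zone III, Zone IX, Zone VIII, Zone V, Zone VI} → 506
Maximum coverage at Green: 611 mail sacks per day.

Green, covering 611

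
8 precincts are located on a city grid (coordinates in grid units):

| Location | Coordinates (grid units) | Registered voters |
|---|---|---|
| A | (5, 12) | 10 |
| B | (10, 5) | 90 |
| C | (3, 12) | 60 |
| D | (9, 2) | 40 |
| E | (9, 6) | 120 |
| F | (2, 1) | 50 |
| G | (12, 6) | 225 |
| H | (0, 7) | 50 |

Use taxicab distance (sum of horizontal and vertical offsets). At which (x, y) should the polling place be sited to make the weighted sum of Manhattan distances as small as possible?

Manhattan distance separates: Σwᵢ(|x−xᵢ|+|y−yᵢ|) = Σwᵢ|x−xᵢ| + Σwᵢ|y−yᵢ|, so x and y are optimised independently as 1-D weighted medians.
Total weight W = 645; half = 322.5.
x-coordinate, sorted with cumulative weight:
  x=0 (H, w=50) cum 50
  x=2 (F, w=50) cum 100
  x=3 (C, w=60) cum 160
  x=5 (A, w=10) cum 170
  x=9 (D, w=40) cum 210
  x=9 (E, w=120) cum 330  ← median
  x=10 (B, w=90) cum 420
  x=12 (G, w=225) cum 645
⇒ x* = 9
y-coordinate, sorted with cumulative weight:
  y=1 (F, w=50) cum 50
  y=2 (D, w=40) cum 90
  y=5 (B, w=90) cum 180
  y=6 (E, w=120) cum 300
  y=6 (G, w=225) cum 525  ← median
  y=7 (H, w=50) cum 575
  y=12 (A, w=10) cum 585
  y=12 (C, w=60) cum 645
⇒ y* = 6

(9, 6)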